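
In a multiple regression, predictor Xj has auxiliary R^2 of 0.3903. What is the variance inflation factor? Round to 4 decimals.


VIF = 1 / (1 - 0.3903).
= 1 / 0.6097 = 1.6402.

1.6402


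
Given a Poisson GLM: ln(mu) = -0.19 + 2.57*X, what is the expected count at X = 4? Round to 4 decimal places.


Compute eta = -0.19 + 2.57 * 4 = 10.0900.
Apply inverse link: mu = e^10.0900 = 24100.7924.

24100.7924


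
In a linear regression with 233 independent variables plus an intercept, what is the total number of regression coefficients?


Total coefficients = number of predictors + 1 (for the intercept).
= 233 + 1 = 234.

234


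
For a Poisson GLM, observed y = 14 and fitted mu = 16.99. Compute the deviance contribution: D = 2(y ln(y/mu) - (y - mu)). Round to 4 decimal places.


Compute y*ln(y/mu) = 14*ln(14/16.99) = 14*-0.193568 = -2.709952.
y - mu = -2.99.
D = 2*(-2.709952 - (-2.99)) = 0.560096, which rounds to 0.5601.

0.5601


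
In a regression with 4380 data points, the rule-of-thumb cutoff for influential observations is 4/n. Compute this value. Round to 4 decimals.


The threshold is 4/n.
4/4380 = 0.0009.

0.0009


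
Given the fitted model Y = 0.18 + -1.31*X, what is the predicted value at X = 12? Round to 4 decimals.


Plug X = 12 into Y = 0.18 + -1.31*X:
Y = 0.18 + -15.7200 = -15.5400.

-15.5400


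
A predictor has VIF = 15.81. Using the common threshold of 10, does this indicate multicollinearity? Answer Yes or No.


Check: VIF = 15.81 vs threshold = 10.
Since 15.81 >= 10, the answer is Yes.

Yes


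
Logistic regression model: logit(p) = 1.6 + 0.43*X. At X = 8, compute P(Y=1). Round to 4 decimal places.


z = 1.6 + 0.43 * 8 = 5.0400.
Sigmoid: P = 1 / (1 + exp(-5.0400)) = 0.9936.

0.9936


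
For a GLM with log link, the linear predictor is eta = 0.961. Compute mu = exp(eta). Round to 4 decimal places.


mu = exp(eta) = exp(0.961).
= 2.6143.

2.6143


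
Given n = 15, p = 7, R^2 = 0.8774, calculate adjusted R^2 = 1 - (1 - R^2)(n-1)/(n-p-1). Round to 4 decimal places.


Using the formula:
(1 - 0.8774) = 0.1226.
Multiply by 14/7: 0.1226 * 14 = 1.7164, then 1.7164 / 7 = 0.2452.
Adj R^2 = 1 - 0.2452 = 0.7548.

0.7548


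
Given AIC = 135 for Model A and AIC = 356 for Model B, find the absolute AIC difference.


Compute |135 - 356| = 221.
Model A has the smaller AIC.

221


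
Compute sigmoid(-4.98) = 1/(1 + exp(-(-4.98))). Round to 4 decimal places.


exp(4.9800) = 145.4744.
1 + exp(-z) = 146.4744.
sigmoid = 1/146.4744 = 0.0068.

0.0068


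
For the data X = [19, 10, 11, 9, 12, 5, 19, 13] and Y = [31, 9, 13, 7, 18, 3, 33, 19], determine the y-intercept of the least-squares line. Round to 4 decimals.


First find the slope: b1 = 2.2337.
Means: xbar = 12.2500, ybar = 16.6250.
b0 = ybar - b1 * xbar = 16.6250 - 2.2337 * 12.2500 = -10.7384.

-10.7384


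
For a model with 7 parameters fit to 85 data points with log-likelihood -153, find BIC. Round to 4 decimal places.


k * ln(n) = 7 * ln(85) = 7 * 4.442651 = 31.098557.
-2 * loglik = -2 * (-153) = 306.
BIC = 31.098557 + 306 = 337.098557, which rounds to 337.0986.

337.0986


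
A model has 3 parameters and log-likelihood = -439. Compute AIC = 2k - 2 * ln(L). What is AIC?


AIC = 2k - 2*loglik = 2(3) - 2(-439).
= 6 + 878 = 884.

884


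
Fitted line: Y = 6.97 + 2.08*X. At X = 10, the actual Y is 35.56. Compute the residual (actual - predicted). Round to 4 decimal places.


Predicted = 6.97 + 2.08 * 10 = 27.7700.
Residual = 35.56 - 27.7700 = 7.7900.

7.7900


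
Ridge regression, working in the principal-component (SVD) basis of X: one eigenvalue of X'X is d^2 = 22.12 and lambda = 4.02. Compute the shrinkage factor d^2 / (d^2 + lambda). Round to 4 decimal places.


Compute the denominator: 22.12 + 4.02 = 26.1400.
Shrinkage factor = 22.12 / 26.1400 = 0.8462.

0.8462


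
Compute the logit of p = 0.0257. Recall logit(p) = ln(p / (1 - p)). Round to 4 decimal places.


1 - p = 0.9743.
p/(1-p) = 0.0264.
logit = ln(0.0264) = -3.6352.

-3.6352


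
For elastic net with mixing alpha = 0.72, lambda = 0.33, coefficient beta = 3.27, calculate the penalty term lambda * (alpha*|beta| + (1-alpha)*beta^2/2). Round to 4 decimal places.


Compute:
L1 = 0.72 * 3.27 = 2.3544.
L2 = 0.28 * 3.27^2 / 2 = 1.4970.
Penalty = 0.33 * (2.3544 + 1.4970) = 1.2710.

1.2710


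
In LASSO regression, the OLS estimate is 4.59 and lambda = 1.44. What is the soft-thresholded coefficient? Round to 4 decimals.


|beta_OLS| = 4.59.
lambda = 1.44.
Since |beta| > lambda, coefficient = sign(beta)*(|beta| - lambda) = 3.1500.
Result = 3.1500.

3.1500


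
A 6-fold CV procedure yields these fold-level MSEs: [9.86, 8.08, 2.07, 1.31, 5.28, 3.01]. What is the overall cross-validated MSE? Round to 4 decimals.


Add all fold MSEs: 29.6100.
Divide by k = 6: 29.6100/6 = 4.9350.

4.9350


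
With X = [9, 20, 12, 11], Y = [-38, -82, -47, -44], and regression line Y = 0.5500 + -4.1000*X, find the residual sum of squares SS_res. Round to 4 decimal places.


Predicted values from Y = 0.5500 + -4.1000*X.
Residuals: [-1.6500, -0.5500, 1.6500, 0.5500].
SSres = 6.0500.

6.0500


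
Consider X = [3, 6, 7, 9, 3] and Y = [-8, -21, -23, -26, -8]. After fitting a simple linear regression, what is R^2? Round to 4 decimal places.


Fit the OLS line: b0 = 0.7941, b1 = -3.2132.
SSres = 13.9632.
SStot = 294.8000.
R^2 = 1 - 13.9632/294.8000 = 0.9526.

0.9526


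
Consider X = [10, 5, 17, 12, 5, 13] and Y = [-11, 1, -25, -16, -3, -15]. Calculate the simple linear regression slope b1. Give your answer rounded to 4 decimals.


The sample means are xbar = 10.3333 and ybar = -11.5000.
Compute S_xx = 111.3333 and S_xy = -219.0000.
Slope b1 = S_xy / S_xx = -219.0000 / 111.3333 = -1.9671.

-1.9671


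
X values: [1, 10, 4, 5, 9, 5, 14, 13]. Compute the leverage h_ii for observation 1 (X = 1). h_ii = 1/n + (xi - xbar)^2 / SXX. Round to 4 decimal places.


n = 8, xbar = 7.6250.
SXX = sum((xi - xbar)^2) = 147.8750.
h = 1/8 + (1 - 7.6250)^2 / 147.8750 = 0.4218.

0.4218


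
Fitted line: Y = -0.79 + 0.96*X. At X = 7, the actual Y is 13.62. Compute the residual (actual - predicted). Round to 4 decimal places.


Predicted = -0.79 + 0.96 * 7 = 5.9300.
Residual = 13.62 - 5.9300 = 7.6900.

7.6900


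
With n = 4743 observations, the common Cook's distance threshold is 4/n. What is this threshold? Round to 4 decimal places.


The threshold is 4/n.
4/4743 = 0.0008.

0.0008


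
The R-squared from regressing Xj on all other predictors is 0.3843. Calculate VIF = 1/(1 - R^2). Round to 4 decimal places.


VIF = 1 / (1 - 0.3843).
= 1 / 0.6157 = 1.6242.

1.6242


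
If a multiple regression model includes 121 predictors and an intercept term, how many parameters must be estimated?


Total coefficients = number of predictors + 1 (for the intercept).
= 121 + 1 = 122.

122


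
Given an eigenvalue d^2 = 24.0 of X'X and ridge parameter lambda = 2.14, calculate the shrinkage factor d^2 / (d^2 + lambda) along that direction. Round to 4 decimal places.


d^2 + lambda = 24.0 + 2.14 = 26.1400.
Shrinkage factor = 24.0/26.1400 = 0.9181.

0.9181


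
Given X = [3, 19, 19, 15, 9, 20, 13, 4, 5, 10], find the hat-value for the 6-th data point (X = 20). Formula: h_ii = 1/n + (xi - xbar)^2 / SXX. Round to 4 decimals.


Compute xbar = 11.7000 with n = 10 observations.
SXX = 378.1000.
Leverage = 1/10 + (20 - 11.7000)^2/378.1000 = 0.2822.

0.2822


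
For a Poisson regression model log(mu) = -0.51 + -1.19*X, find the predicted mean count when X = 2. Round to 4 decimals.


eta = -0.51 + -1.19 * 2 = -2.8900.
mu = exp(-2.8900) = 0.0556.

0.0556


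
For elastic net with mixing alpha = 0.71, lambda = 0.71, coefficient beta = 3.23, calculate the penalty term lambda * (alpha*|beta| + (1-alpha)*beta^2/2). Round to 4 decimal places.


alpha * |beta| = 0.71 * 3.23 = 2.2933.
(1-alpha) * beta^2/2 = 0.29 * 10.4329/2 = 1.5128.
Total = 0.71 * (2.2933 + 1.5128) = 2.7023.

2.7023


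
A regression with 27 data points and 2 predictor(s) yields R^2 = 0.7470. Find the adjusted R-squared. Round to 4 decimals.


Plug in: Adj R^2 = 1 - (1 - 0.7470) * 26/24.
= 1 - 0.2530 * 26/24
= 1 - 6.5780 / 24
= 1 - 0.2741 = 0.7259.

0.7259


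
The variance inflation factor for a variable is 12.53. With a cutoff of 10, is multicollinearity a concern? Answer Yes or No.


Compare VIF = 12.53 to the threshold of 10.
12.53 >= 10, so the answer is Yes.

Yes


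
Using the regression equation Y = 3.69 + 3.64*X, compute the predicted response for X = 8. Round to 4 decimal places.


Plug X = 8 into Y = 3.69 + 3.64*X:
Y = 3.69 + 29.1200 = 32.8100.

32.8100


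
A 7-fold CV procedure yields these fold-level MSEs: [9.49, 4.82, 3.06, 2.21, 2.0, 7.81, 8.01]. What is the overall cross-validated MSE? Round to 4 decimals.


Total MSE across folds = 37.4000.
CV-MSE = 37.4000/7 = 5.3429.

5.3429


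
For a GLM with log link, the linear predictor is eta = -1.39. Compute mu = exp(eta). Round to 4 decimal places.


The inverse log link gives:
mu = exp(-1.39) = 0.2491.

0.2491


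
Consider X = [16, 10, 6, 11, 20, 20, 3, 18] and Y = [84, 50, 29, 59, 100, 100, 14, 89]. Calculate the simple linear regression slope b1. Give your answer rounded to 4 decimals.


First compute the means: xbar = 13.0000, ybar = 65.6250.
Then S_xx = sum((xi - xbar)^2) = 294.0000.
S_xy = sum((xi - xbar)(yi - ybar)) = 1486.0000.
b1 = S_xy / S_xx = 1486.0000 / 294.0000 = 5.0544.

5.0544


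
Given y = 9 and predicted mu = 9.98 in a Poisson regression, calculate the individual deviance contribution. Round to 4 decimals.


Compute y*ln(y/mu) = 9*ln(9/9.98) = 9*-0.103359 = -0.930231.
y - mu = -0.98.
D = 2*(-0.930231 - (-0.98)) = 0.099538, which rounds to 0.0995.

0.0995


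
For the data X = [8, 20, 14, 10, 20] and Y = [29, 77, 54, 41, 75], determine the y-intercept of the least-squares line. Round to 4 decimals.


The slope is b1 = 3.7630.
Sample means are xbar = 14.4000 and ybar = 55.2000.
Intercept: b0 = 55.2000 - (3.7630)(14.4000) = 1.0130.

1.0130


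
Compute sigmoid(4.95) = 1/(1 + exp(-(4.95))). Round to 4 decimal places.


exp(-4.9500) = 0.0071.
1 + exp(-z) = 1.0071.
sigmoid = 1/1.0071 = 0.9930.

0.9930


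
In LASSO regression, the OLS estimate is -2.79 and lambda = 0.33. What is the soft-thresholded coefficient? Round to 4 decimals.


Check: |-2.79| = 2.79 vs lambda = 0.33.
Since |beta| > lambda, coefficient = sign(beta)*(|beta| - lambda) = -2.4600.
Soft-thresholded coefficient = -2.4600.

-2.4600


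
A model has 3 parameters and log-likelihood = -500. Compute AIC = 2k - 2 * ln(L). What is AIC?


Compute:
2k = 2*3 = 6.
-2*loglik = -2*(-500) = 1000.
AIC = 6 + 1000 = 1006.

1006


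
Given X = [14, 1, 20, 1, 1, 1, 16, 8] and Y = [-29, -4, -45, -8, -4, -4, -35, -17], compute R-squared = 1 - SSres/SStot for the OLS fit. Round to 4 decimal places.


Fit the OLS line: b0 = -2.5472, b1 = -2.0262.
SSres = 23.1991.
SStot = 1827.5000.
R^2 = 1 - 23.1991/1827.5000 = 0.9873.

0.9873


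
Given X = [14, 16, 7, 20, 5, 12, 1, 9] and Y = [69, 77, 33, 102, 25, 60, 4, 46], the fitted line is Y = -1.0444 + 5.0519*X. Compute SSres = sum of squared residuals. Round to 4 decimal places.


For each point, residual = actual - predicted.
Residuals: [-0.6822, -2.7860, -1.3189, 2.0064, 0.7849, 0.4216, -0.0075, 1.5773].
Sum of squared residuals = 17.2741.

17.2741


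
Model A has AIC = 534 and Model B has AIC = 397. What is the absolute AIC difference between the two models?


Compute |534 - 397| = 137.
Model B has the smaller AIC.

137


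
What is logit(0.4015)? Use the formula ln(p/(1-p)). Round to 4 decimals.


1 - p = 0.5985.
p/(1-p) = 0.6708.
logit = ln(0.6708) = -0.3992.

-0.3992


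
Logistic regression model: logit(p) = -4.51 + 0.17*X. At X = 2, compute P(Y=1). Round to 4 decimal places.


Compute z = -4.51 + (0.17)(2) = -4.1700.
exp(-z) = 64.7155.
P = 1/(1 + 64.7155) = 0.0152.

0.0152


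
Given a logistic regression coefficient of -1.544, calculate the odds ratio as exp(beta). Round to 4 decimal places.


Odds ratio = exp(beta) = exp(-1.544).
= 0.2135.

0.2135


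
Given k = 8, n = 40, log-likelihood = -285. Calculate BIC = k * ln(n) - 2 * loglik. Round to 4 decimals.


k * ln(n) = 8 * ln(40) = 8 * 3.688879 = 29.511032.
-2 * loglik = -2 * (-285) = 570.
BIC = 29.511032 + 570 = 599.511032, which rounds to 599.5110.

599.5110


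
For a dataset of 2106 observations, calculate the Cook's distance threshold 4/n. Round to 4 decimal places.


Using the rule of thumb:
Threshold = 4 / 2106 = 0.0019.

0.0019


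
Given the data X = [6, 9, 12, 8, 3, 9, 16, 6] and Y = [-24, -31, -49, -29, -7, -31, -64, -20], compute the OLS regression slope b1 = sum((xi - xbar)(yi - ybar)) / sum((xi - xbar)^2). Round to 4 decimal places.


First compute the means: xbar = 8.6250, ybar = -31.8750.
Then S_xx = sum((xi - xbar)^2) = 111.8750.
S_xy = sum((xi - xbar)(yi - ybar)) = -487.6250.
b1 = S_xy / S_xx = -487.6250 / 111.8750 = -4.3587.

-4.3587


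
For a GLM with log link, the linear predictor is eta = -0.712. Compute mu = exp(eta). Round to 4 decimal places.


mu = exp(eta) = exp(-0.712).
= 0.4907.

0.4907


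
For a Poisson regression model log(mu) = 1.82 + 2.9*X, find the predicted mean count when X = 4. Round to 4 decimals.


Linear predictor: eta = 1.82 + (2.9)(4) = 13.4200.
Expected count: mu = exp(13.4200) = 673336.1743.

673336.1743


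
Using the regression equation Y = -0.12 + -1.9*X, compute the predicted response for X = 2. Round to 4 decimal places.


Plug X = 2 into Y = -0.12 + -1.9*X:
Y = -0.12 + -3.8000 = -3.9200.

-3.9200


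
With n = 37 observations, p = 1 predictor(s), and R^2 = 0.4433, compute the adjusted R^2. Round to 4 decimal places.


Using the formula:
(1 - 0.4433) = 0.5567.
Multiply by 36/35: 0.5567 * 36 = 20.0412, then 20.0412 / 35 = 0.5726.
Adj R^2 = 1 - 0.5726 = 0.4274.

0.4274


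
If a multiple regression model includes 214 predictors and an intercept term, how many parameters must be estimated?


Including the intercept, the model has 214 predictor coefficients + 1 intercept.
Total = 215.

215


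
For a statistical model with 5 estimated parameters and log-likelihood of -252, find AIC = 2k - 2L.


AIC = 2*5 - 2*(-252).
= 10 + 504 = 514.

514


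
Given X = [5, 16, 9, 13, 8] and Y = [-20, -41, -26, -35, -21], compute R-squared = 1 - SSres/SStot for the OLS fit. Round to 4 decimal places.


The fitted line is Y = -7.5455 + -2.0642*X.
SSres = 14.4920, SStot = 333.2000.
R^2 = 1 - SSres/SStot = 0.9565.

0.9565


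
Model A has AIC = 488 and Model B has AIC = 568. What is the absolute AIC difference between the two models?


Compute |488 - 568| = 80.
Model A has the smaller AIC.

80


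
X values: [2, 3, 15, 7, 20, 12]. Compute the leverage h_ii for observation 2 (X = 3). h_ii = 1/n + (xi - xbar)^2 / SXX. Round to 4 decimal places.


n = 6, xbar = 9.8333.
SXX = sum((xi - xbar)^2) = 250.8333.
h = 1/6 + (3 - 9.8333)^2 / 250.8333 = 0.3528.

0.3528


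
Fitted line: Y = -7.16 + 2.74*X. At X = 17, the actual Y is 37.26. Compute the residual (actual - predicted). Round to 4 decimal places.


Fitted value at X = 17 is yhat = -7.16 + 2.74*17 = 39.4200.
Residual = 37.26 - 39.4200 = -2.1600.

-2.1600


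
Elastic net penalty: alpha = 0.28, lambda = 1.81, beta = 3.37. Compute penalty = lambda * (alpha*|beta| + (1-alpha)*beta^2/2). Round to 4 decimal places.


Compute:
L1 = 0.28 * 3.37 = 0.9436.
L2 = 0.72 * 3.37^2 / 2 = 4.0885.
Penalty = 1.81 * (0.9436 + 4.0885) = 9.1081.

9.1081


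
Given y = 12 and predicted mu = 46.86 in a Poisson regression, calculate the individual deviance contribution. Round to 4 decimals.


Compute y*ln(y/mu) = 12*ln(12/46.86) = 12*-1.362258 = -16.347096.
y - mu = -34.86.
D = 2*(-16.347096 - (-34.86)) = 37.025808, which rounds to 37.0258.

37.0258


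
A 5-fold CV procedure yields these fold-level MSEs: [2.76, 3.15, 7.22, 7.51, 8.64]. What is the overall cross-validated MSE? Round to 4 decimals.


Sum of fold MSEs = 29.2800.
Average = 29.2800 / 5 = 5.8560.

5.8560


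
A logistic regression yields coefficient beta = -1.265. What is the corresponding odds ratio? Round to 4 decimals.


Odds ratio = exp(beta) = exp(-1.265).
= 0.2822.

0.2822


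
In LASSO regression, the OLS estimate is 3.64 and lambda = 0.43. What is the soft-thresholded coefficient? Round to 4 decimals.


Check: |3.64| = 3.64 vs lambda = 0.43.
Since |beta| > lambda, coefficient = sign(beta)*(|beta| - lambda) = 3.2100.
Soft-thresholded coefficient = 3.2100.

3.2100


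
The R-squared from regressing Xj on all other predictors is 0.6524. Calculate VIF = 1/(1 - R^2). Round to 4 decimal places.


Using VIF = 1/(1 - R^2_j):
1 - 0.6524 = 0.3476.
VIF = 2.8769.

2.8769


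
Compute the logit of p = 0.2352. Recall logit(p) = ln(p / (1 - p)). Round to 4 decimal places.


Compute the odds: 0.2352/0.7648 = 0.3075.
Take the natural log: ln(0.3075) = -1.1792.

-1.1792


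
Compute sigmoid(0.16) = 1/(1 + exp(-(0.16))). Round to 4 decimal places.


First, exp(-0.1600) = 0.8521.
Then sigma(z) = 1/(1 + 0.8521) = 0.5399.

0.5399


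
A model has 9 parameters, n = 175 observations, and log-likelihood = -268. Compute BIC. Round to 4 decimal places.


Compute k*ln(n) = 9*ln(175) = 9*5.164786 = 46.483074.
Then -2*loglik = 536.
BIC = 46.483074 + 536 = 582.483074, which rounds to 582.4831.

582.4831


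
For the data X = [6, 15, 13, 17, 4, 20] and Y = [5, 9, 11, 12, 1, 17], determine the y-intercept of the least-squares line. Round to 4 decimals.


The slope is b1 = 0.8532.
Sample means are xbar = 12.5000 and ybar = 9.1667.
Intercept: b0 = 9.1667 - (0.8532)(12.5000) = -1.4979.

-1.4979


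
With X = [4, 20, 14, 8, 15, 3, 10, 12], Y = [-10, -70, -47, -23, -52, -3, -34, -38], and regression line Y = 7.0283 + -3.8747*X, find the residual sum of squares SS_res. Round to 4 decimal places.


Compute predicted values, then residuals = yi - yhat_i.
Residuals: [-1.5295, 0.4657, 0.2175, 0.9693, -0.9078, 1.5958, -2.2813, 1.4681].
SSres = sum(residual^2) = 14.2734.

14.2734


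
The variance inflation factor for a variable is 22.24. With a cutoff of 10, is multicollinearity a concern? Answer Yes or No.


The threshold is 10.
VIF = 22.24 is >= 10.
Multicollinearity indication: Yes.

Yes


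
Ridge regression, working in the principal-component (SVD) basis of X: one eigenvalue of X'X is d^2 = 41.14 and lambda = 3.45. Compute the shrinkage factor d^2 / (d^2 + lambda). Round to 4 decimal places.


Denominator = d^2 + lambda = 41.14 + 3.45 = 44.5900.
Shrinkage = 41.14 / 44.5900 = 0.9226.

0.9226


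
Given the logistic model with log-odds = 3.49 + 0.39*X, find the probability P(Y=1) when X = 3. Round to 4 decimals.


Linear predictor: z = 3.49 + 0.39 * 3 = 4.6600.
P = 1/(1 + exp(-4.6600)) = 1/(1 + 0.0095) = 0.9906.

0.9906


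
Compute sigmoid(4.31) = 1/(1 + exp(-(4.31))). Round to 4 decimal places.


Compute exp(-4.3100) = 0.0134.
Sigmoid = 1 / (1 + 0.0134) = 1 / 1.0134 = 0.9867.

0.9867


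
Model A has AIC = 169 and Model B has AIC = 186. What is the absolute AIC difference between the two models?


Absolute difference = |169 - 186| = 17.
The model with lower AIC (A) is preferred.

17


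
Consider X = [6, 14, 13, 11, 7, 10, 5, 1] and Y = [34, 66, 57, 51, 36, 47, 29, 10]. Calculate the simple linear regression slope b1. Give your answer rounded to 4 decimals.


The sample means are xbar = 8.3750 and ybar = 41.2500.
Compute S_xx = 135.8750 and S_xy = 543.2500.
Slope b1 = S_xy / S_xx = 543.2500 / 135.8750 = 3.9982.

3.9982


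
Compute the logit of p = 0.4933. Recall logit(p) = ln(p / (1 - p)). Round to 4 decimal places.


The odds are p/(1-p) = 0.4933 / 0.5067 = 0.9736.
logit(p) = ln(0.9736) = -0.0268.

-0.0268


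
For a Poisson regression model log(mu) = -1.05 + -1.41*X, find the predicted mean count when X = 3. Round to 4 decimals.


Compute eta = -1.05 + -1.41 * 3 = -5.2800.
Apply inverse link: mu = e^-5.2800 = 0.0051.

0.0051


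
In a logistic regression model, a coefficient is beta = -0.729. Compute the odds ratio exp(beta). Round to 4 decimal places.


The odds ratio is computed as:
OR = e^(-0.729) = 0.4824.

0.4824


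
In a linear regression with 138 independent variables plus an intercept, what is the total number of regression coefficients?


Including the intercept, the model has 138 predictor coefficients + 1 intercept.
Total = 139.

139


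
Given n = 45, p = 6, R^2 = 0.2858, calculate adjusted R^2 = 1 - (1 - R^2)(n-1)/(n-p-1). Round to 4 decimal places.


Adjusted R^2 = 1 - (1 - R^2) * (n-1)/(n-p-1).
(1 - R^2) = 0.7142.
(n-1)/(n-p-1) = 44/38.
(1 - R^2) * (n-1) = 0.7142 * 44 = 31.4248.
Divide by (n-p-1): 31.4248 / 38 = 0.8270.
Adj R^2 = 1 - 0.8270 = 0.1730.

0.1730


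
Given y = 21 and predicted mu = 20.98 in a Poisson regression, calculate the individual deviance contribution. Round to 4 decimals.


First: ln(21/20.98) = 0.000953.
Then: 21 * 0.000953 = 0.020013.
y - mu = 21 - 20.98 = 0.02.
D = 2(0.020013 - 0.02) = 0.000026, which rounds to 0.0000.

0.0000


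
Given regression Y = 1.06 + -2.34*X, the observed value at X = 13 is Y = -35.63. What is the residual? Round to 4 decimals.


Fitted value at X = 13 is yhat = 1.06 + -2.34*13 = -29.3600.
Residual = -35.63 - -29.3600 = -6.2700.

-6.2700


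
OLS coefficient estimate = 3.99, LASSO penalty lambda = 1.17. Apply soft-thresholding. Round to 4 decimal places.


Check: |3.99| = 3.99 vs lambda = 1.17.
Since |beta| > lambda, coefficient = sign(beta)*(|beta| - lambda) = 2.8200.
Soft-thresholded coefficient = 2.8200.

2.8200


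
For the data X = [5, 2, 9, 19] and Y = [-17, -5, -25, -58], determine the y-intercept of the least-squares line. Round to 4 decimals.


Compute b1 = -3.0546 from the OLS formula.
With xbar = 8.7500 and ybar = -26.2500, the intercept is:
b0 = -26.2500 - -3.0546 * 8.7500 = 0.4780.

0.4780


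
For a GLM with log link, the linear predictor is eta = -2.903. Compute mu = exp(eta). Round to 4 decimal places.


The inverse log link gives:
mu = exp(-2.903) = 0.0549.

0.0549


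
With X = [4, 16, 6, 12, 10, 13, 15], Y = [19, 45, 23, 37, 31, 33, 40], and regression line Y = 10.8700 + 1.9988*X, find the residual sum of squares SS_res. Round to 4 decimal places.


Compute predicted values, then residuals = yi - yhat_i.
Residuals: [0.1348, 2.1492, 0.1372, 2.1444, 0.1420, -3.8544, -0.8520].
SSres = sum(residual^2) = 24.8570.

24.8570


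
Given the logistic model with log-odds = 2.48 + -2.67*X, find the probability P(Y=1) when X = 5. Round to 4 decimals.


Linear predictor: z = 2.48 + -2.67 * 5 = -10.8700.
P = 1/(1 + exp(10.8700)) = 1/(1 + 52575.2103) = 0.0000.

0.0000


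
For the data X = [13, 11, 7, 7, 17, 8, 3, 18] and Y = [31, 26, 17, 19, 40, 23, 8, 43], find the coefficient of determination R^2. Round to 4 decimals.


After computing the OLS fit (b0=2.3867, b1=2.2370):
SSres = 12.0924, SStot = 972.8750.
R^2 = 1 - 12.0924/972.8750 = 0.9876.

0.9876


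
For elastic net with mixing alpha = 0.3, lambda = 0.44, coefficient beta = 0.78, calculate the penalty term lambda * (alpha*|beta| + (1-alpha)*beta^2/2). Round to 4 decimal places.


Compute:
L1 = 0.3 * 0.78 = 0.2340.
L2 = 0.7 * 0.78^2 / 2 = 0.2129.
Penalty = 0.44 * (0.2340 + 0.2129) = 0.1967.

0.1967


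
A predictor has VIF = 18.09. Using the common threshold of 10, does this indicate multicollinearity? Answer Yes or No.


Check: VIF = 18.09 vs threshold = 10.
Since 18.09 >= 10, the answer is Yes.

Yes


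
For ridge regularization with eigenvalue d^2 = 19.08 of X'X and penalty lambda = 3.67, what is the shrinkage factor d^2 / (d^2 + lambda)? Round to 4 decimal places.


Denominator = d^2 + lambda = 19.08 + 3.67 = 22.7500.
Shrinkage = 19.08 / 22.7500 = 0.8387.

0.8387


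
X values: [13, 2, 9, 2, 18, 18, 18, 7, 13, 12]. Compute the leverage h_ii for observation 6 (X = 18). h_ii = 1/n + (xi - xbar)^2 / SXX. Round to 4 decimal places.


Mean of X: xbar = 11.2000.
SXX = 337.6000.
For X = 18: h = 1/10 + (18 - 11.2000)^2/337.6000 = 0.2370.

0.2370


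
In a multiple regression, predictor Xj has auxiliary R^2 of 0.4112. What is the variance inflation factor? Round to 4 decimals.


Denominator: 1 - 0.4112 = 0.5888.
VIF = 1 / 0.5888 = 1.6984.

1.6984


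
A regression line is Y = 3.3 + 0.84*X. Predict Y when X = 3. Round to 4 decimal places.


Plug X = 3 into Y = 3.3 + 0.84*X:
Y = 3.3 + 2.5200 = 5.8200.

5.8200


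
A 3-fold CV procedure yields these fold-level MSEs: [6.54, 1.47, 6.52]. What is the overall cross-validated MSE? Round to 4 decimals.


Add all fold MSEs: 14.5300.
Divide by k = 3: 14.5300/3 = 4.8433.

4.8433


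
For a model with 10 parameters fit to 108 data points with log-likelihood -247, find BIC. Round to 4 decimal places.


k * ln(n) = 10 * ln(108) = 10 * 4.682131 = 46.821310.
-2 * loglik = -2 * (-247) = 494.
BIC = 46.821310 + 494 = 540.821310, which rounds to 540.8213.

540.8213


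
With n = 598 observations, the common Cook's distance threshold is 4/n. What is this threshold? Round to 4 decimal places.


Using the rule of thumb:
Threshold = 4 / 598 = 0.0067.

0.0067


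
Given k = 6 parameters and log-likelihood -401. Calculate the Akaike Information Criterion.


AIC = 2*6 - 2*(-401).
= 12 + 802 = 814.

814


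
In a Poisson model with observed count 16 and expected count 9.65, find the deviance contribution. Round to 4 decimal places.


y/mu = 16/9.65 = 1.658031 (approx.), and ln(16/9.65) = 0.505631.
y * ln(y/mu) = 16 * 0.505631 = 8.090096.
y - mu = 6.35.
D = 2 * (8.090096 - 6.35) = 3.480192, which rounds to 3.4802.

3.4802


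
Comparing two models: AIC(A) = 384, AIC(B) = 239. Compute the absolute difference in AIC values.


Compute |384 - 239| = 145.
Model B has the smaller AIC.

145


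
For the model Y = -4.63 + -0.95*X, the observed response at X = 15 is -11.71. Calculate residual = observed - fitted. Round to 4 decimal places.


Compute yhat = -4.63 + (-0.95)(15) = -18.8800.
Residual = actual - predicted = -11.71 - -18.8800 = 7.1700.

7.1700


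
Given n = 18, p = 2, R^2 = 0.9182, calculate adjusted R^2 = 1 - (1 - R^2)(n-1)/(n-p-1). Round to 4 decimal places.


Plug in: Adj R^2 = 1 - (1 - 0.9182) * 17/15.
= 1 - 0.0818 * 17/15
= 1 - 1.3906 / 15
= 1 - 0.0927 = 0.9073.

0.9073


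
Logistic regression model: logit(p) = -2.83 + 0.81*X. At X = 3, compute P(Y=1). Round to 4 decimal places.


Compute z = -2.83 + (0.81)(3) = -0.4000.
exp(-z) = 1.4918.
P = 1/(1 + 1.4918) = 0.4013.

0.4013


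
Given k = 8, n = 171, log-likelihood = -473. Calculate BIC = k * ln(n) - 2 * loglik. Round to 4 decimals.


Compute k*ln(n) = 8*ln(171) = 8*5.141664 = 41.133312.
Then -2*loglik = 946.
BIC = 41.133312 + 946 = 987.133312, which rounds to 987.1333.

987.1333


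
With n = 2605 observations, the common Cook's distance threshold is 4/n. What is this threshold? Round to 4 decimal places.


The threshold is 4/n.
4/2605 = 0.0015.

0.0015


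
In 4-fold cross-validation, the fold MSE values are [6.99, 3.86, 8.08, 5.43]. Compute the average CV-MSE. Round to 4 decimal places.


Add all fold MSEs: 24.3600.
Divide by k = 4: 24.3600/4 = 6.0900.

6.0900


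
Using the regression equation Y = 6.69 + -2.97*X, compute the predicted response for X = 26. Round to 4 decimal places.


Predicted value:
Y = 6.69 + (-2.97)(26) = 6.69 + -77.2200 = -70.5300.

-70.5300


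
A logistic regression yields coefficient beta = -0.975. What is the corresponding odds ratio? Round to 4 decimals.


Odds ratio = exp(beta) = exp(-0.975).
= 0.3772.

0.3772


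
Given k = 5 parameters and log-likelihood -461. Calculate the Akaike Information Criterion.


AIC = 2*5 - 2*(-461).
= 10 + 922 = 932.

932


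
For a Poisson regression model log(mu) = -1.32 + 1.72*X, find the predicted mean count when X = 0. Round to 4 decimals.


eta = -1.32 + 1.72 * 0 = -1.3200.
mu = exp(-1.3200) = 0.2671.

0.2671


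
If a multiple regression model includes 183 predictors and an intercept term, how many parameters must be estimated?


Including the intercept, the model has 183 predictor coefficients + 1 intercept.
Total = 184.

184


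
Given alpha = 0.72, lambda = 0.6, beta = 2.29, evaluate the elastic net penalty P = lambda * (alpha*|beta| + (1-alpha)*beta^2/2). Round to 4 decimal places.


L1 component = 0.72 * |2.29| = 1.6488.
L2 component = 0.28 * 2.29^2 / 2 = 0.7342.
Penalty = 0.6 * (1.6488 + 0.7342) = 0.6 * 2.3830 = 1.4298.

1.4298


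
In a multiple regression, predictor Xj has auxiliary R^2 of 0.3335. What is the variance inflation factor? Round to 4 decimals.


Denominator: 1 - 0.3335 = 0.6665.
VIF = 1 / 0.6665 = 1.5004.

1.5004


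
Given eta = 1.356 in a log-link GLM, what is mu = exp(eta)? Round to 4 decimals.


The inverse log link gives:
mu = exp(1.356) = 3.8806.

3.8806


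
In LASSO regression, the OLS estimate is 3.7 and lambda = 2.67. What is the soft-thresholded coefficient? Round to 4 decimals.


Absolute value: |3.7| = 3.7.
Compare to lambda = 2.67.
Since |beta| > lambda, coefficient = sign(beta)*(|beta| - lambda) = 1.0300.

1.0300


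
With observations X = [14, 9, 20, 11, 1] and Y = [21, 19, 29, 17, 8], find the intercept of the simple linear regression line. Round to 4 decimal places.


First find the slope: b1 = 1.0619.
Means: xbar = 11.0000, ybar = 18.8000.
b0 = ybar - b1 * xbar = 18.8000 - 1.0619 * 11.0000 = 7.1196.

7.1196


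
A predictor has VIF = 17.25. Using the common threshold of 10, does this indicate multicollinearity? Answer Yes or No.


The threshold is 10.
VIF = 17.25 is >= 10.
Multicollinearity indication: Yes.

Yes


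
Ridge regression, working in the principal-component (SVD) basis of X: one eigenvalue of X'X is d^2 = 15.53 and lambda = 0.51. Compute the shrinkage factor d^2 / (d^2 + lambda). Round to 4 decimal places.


Compute the denominator: 15.53 + 0.51 = 16.0400.
Shrinkage factor = 15.53 / 16.0400 = 0.9682.

0.9682


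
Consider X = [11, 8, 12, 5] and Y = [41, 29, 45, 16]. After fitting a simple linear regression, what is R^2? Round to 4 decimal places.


The fitted line is Y = -4.4500 + 4.1333*X.
SSres = 0.2167, SStot = 512.7500.
R^2 = 1 - SSres/SStot = 0.9996.

0.9996


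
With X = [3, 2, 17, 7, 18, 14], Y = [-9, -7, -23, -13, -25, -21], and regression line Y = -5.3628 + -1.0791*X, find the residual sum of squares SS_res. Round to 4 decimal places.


Compute predicted values, then residuals = yi - yhat_i.
Residuals: [-0.3999, 0.5210, 0.7075, -0.0835, -0.2134, -0.5298].
SSres = sum(residual^2) = 1.2651.

1.2651


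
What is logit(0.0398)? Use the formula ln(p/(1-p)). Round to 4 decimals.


1 - p = 0.9602.
p/(1-p) = 0.0414.
logit = ln(0.0414) = -3.1833.

-3.1833


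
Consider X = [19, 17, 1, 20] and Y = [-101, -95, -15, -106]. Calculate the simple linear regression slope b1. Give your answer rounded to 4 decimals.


The sample means are xbar = 14.2500 and ybar = -79.2500.
Compute S_xx = 238.7500 and S_xy = -1151.7500.
Slope b1 = S_xy / S_xx = -1151.7500 / 238.7500 = -4.8241.

-4.8241


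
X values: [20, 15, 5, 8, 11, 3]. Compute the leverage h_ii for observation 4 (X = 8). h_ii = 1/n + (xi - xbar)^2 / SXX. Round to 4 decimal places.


Compute xbar = 10.3333 with n = 6 observations.
SXX = 203.3333.
Leverage = 1/6 + (8 - 10.3333)^2/203.3333 = 0.1934.

0.1934


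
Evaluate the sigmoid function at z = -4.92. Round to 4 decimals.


exp(4.9200) = 137.0026.
1 + exp(-z) = 138.0026.
sigmoid = 1/138.0026 = 0.0072.

0.0072


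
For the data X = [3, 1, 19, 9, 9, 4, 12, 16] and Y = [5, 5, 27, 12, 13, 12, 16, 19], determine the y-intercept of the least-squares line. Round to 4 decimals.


First find the slope: b1 = 1.0866.
Means: xbar = 9.1250, ybar = 13.6250.
b0 = ybar - b1 * xbar = 13.6250 - 1.0866 * 9.1250 = 3.7097.

3.7097


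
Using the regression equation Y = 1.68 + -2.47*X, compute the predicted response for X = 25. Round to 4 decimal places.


Substitute X = 25 into the equation:
Y = 1.68 + -2.47 * 25 = 1.68 + -61.7500 = -60.0700.

-60.0700


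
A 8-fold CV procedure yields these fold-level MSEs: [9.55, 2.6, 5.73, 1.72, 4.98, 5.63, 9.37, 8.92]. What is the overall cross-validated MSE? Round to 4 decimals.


Sum of fold MSEs = 48.5000.
Average = 48.5000 / 8 = 6.0625.

6.0625


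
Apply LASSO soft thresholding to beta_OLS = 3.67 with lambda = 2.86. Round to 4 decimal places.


|beta_OLS| = 3.67.
lambda = 2.86.
Since |beta| > lambda, coefficient = sign(beta)*(|beta| - lambda) = 0.8100.
Result = 0.8100.

0.8100


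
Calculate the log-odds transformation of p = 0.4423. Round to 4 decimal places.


Compute the odds: 0.4423/0.5577 = 0.7931.
Take the natural log: ln(0.7931) = -0.2318.

-0.2318


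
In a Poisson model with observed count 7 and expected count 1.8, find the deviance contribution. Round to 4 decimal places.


y/mu = 7/1.8 = 3.888889 (approx.), and ln(7/1.8) = 1.358123.
y * ln(y/mu) = 7 * 1.358123 = 9.506861.
y - mu = 5.2.
D = 2 * (9.506861 - 5.2) = 8.613722, which rounds to 8.6137.

8.6137


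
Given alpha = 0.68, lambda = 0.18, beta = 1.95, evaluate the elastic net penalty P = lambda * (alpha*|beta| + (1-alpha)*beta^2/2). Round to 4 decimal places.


Compute:
L1 = 0.68 * 1.95 = 1.3260.
L2 = 0.32 * 1.95^2 / 2 = 0.6084.
Penalty = 0.18 * (1.3260 + 0.6084) = 0.3482.

0.3482


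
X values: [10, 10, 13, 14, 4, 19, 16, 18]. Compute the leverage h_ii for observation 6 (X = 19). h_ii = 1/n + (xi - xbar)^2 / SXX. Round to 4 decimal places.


n = 8, xbar = 13.0000.
SXX = sum((xi - xbar)^2) = 170.0000.
h = 1/8 + (19 - 13.0000)^2 / 170.0000 = 0.3368.

0.3368


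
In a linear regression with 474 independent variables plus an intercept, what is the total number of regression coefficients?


Total coefficients = number of predictors + 1 (for the intercept).
= 474 + 1 = 475.

475


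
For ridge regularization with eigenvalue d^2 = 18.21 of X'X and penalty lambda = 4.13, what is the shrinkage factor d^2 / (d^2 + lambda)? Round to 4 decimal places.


d^2 + lambda = 18.21 + 4.13 = 22.3400.
Shrinkage factor = 18.21/22.3400 = 0.8151.

0.8151


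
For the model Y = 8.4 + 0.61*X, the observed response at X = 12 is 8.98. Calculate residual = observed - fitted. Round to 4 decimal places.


Compute yhat = 8.4 + (0.61)(12) = 15.7200.
Residual = actual - predicted = 8.98 - 15.7200 = -6.7400.

-6.7400


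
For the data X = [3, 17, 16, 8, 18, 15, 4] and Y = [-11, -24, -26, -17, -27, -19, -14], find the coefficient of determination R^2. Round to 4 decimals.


After computing the OLS fit (b0=-9.2058, b1=-0.9081):
SSres = 24.7837, SStot = 227.4286.
R^2 = 1 - 24.7837/227.4286 = 0.8910.

0.8910


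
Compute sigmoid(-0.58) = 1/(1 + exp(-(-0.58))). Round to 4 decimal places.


Compute exp(0.5800) = 1.7860.
Sigmoid = 1 / (1 + 1.7860) = 1 / 2.7860 = 0.3589.

0.3589


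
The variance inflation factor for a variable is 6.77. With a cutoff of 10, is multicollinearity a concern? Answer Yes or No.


Check: VIF = 6.77 vs threshold = 10.
Since 6.77 < 10, the answer is No.

No


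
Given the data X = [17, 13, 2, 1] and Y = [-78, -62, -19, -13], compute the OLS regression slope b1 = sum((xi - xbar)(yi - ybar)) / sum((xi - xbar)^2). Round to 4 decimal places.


First compute the means: xbar = 8.2500, ybar = -43.0000.
Then S_xx = sum((xi - xbar)^2) = 190.7500.
S_xy = sum((xi - xbar)(yi - ybar)) = -764.0000.
b1 = S_xy / S_xx = -764.0000 / 190.7500 = -4.0052.

-4.0052


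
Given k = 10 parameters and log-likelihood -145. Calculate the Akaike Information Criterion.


Compute:
2k = 2*10 = 20.
-2*loglik = -2*(-145) = 290.
AIC = 20 + 290 = 310.

310


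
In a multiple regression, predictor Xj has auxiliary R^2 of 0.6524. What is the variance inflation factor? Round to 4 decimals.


Denominator: 1 - 0.6524 = 0.3476.
VIF = 1 / 0.3476 = 2.8769.

2.8769


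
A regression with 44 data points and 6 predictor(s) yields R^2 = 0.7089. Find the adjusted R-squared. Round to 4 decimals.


Adjusted R^2 = 1 - (1 - R^2) * (n-1)/(n-p-1).
(1 - R^2) = 0.2911.
(n-1)/(n-p-1) = 43/37.
(1 - R^2) * (n-1) = 0.2911 * 43 = 12.5173.
Divide by (n-p-1): 12.5173 / 37 = 0.3383.
Adj R^2 = 1 - 0.3383 = 0.6617.

0.6617


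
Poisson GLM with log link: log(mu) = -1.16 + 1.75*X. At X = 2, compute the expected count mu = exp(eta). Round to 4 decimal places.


eta = -1.16 + 1.75 * 2 = 2.3400.
mu = exp(2.3400) = 10.3812.

10.3812


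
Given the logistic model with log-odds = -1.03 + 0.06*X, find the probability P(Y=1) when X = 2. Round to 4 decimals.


Linear predictor: z = -1.03 + 0.06 * 2 = -0.9100.
P = 1/(1 + exp(0.9100)) = 1/(1 + 2.4843) = 0.2870.

0.2870


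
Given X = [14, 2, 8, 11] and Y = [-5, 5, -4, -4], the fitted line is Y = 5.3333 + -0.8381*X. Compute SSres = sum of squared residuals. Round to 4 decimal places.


Compute predicted values, then residuals = yi - yhat_i.
Residuals: [1.4001, 1.3429, -2.6285, -0.1142].
SSres = sum(residual^2) = 10.6857.

10.6857


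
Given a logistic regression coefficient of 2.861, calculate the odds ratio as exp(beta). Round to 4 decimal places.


Odds ratio = exp(beta) = exp(2.861).
= 17.4790.

17.4790


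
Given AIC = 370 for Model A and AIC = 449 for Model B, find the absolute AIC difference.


|AIC_A - AIC_B| = |370 - 449| = 79.
Model A is preferred (lower AIC).

79


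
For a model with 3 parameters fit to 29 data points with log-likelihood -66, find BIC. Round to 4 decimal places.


ln(29) = 3.367296.
k * ln(n) = 3 * 3.367296 = 10.101888.
-2L = 132.
BIC = 10.101888 + 132 = 142.101888, which rounds to 142.1019.

142.1019


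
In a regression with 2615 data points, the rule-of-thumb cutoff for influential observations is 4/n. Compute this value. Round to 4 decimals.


Using the rule of thumb:
Threshold = 4 / 2615 = 0.0015.

0.0015


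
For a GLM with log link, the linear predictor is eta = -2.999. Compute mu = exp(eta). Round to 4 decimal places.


The inverse log link gives:
mu = exp(-2.999) = 0.0498.

0.0498


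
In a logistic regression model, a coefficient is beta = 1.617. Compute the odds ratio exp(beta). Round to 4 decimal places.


The odds ratio is computed as:
OR = e^(1.617) = 5.0380.

5.0380


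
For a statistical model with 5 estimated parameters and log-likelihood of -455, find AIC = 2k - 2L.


AIC = 2*5 - 2*(-455).
= 10 + 910 = 920.

920


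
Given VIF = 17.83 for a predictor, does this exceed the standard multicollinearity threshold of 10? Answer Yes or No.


The threshold is 10.
VIF = 17.83 is >= 10.
Multicollinearity indication: Yes.

Yes


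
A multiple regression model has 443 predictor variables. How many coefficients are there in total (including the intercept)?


Each predictor gets one coefficient, plus one intercept.
Total parameters = 443 + 1 = 444.

444


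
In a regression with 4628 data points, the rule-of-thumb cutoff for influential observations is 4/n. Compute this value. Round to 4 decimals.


Cook's distance cutoff = 4/n = 4/4628.
= 0.0009.

0.0009


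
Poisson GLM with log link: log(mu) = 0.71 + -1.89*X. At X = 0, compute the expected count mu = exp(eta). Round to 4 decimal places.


eta = 0.71 + -1.89 * 0 = 0.7100.
mu = exp(0.7100) = 2.0340.

2.0340


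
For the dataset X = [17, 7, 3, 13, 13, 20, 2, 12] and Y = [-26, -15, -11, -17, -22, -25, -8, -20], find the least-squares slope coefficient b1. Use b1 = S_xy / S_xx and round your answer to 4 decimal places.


Calculate xbar = 10.8750, ybar = -18.0000.
S_xx = 286.8750, S_xy = -277.0000.
Using b1 = S_xy / S_xx = -277.0000 / 286.8750, we get b1 = -0.9656.

-0.9656
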